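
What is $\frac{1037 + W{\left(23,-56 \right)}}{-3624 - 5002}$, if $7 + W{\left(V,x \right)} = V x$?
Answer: $\frac{129}{4313} \approx 0.02991$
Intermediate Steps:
$W{\left(V,x \right)} = -7 + V x$
$\frac{1037 + W{\left(23,-56 \right)}}{-3624 - 5002} = \frac{1037 + \left(-7 + 23 \left(-56\right)\right)}{-3624 - 5002} = \frac{1037 - 1295}{-8626} = \left(1037 - 1295\right) \left(- \frac{1}{8626}\right) = \left(-258\right) \left(- \frac{1}{8626}\right) = \frac{129}{4313}$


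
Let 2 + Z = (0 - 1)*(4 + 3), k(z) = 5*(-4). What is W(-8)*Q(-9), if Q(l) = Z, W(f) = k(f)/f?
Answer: -45/2 ≈ -22.500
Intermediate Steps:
k(z) = -20
W(f) = -20/f
Z = -9 (Z = -2 + (0 - 1)*(4 + 3) = -2 - 1*7 = -2 - 7 = -9)
Q(l) = -9
W(-8)*Q(-9) = -20/(-8)*(-9) = -20*(-1/8)*(-9) = (5/2)*(-9) = -45/2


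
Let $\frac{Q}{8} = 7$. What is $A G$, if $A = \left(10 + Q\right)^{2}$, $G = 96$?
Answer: $418176$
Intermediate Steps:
$Q = 56$ ($Q = 8 \cdot 7 = 56$)
$A = 4356$ ($A = \left(10 + 56\right)^{2} = 66^{2} = 4356$)
$A G = 4356 \cdot 96 = 418176$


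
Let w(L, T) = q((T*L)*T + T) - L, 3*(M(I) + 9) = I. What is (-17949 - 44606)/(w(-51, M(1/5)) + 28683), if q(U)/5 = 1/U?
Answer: -6378983570/2930120791 ≈ -2.1770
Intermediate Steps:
q(U) = 5/U
M(I) = -9 + I/3
w(L, T) = -L + 5/(T + L*T**2) (w(L, T) = 5/((T*L)*T + T) - L = 5/((L*T)*T + T) - L = 5/(L*T**2 + T) - L = 5/(T + L*T**2) - L = -L + 5/(T + L*T**2))
(-17949 - 44606)/(w(-51, M(1/5)) + 28683) = (-17949 - 44606)/((-1*(-51) + 5/((-9 + (1/3)/5)*(1 - 51*(-9 + (1/3)/5)))) + 28683) = -62555/((51 + 5/((-9 + (1/3)*(1/5))*(1 - 51*(-9 + (1/3)*(1/5))))) + 28683) = -62555/((51 + 5/((-9 + 1/15)*(1 - 51*(-9 + 1/15)))) + 28683) = -62555/((51 + 5/((-134/15)*(1 - 51*(-134/15)))) + 28683) = -62555/((51 + 5*(-15/134)/(1 + 2278/5)) + 28683) = -62555/((51 + 5*(-15/134)/(2283/5)) + 28683) = -62555/((51 + 5*(-15/134)*(5/2283)) + 28683) = -62555/((51 - 125/101974) + 28683) = -62555/(5200549/101974 + 28683) = -62555/2930120791/101974 = -62555*101974/2930120791 = -6378983570/2930120791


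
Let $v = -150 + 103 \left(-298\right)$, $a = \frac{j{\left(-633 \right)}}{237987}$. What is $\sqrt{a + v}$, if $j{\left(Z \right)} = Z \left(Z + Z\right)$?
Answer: $\frac{5 i \sqrt{862590598022}}{26443} \approx 175.61 i$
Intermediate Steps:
$j{\left(Z \right)} = 2 Z^{2}$ ($j{\left(Z \right)} = Z 2 Z = 2 Z^{2}$)
$a = \frac{89042}{26443}$ ($a = \frac{2 \left(-633\right)^{2}}{237987} = 2 \cdot 400689 \cdot \frac{1}{237987} = 801378 \cdot \frac{1}{237987} = \frac{89042}{26443} \approx 3.3673$)
$v = -30844$ ($v = -150 - 30694 = -30844$)
$\sqrt{a + v} = \sqrt{\frac{89042}{26443} - 30844} = \sqrt{- \frac{815518850}{26443}} = \frac{5 i \sqrt{862590598022}}{26443}$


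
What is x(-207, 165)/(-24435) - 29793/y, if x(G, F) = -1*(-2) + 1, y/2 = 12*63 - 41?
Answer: -48533083/2329470 ≈ -20.834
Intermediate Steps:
y = 1430 (y = 2*(12*63 - 41) = 2*(756 - 41) = 2*715 = 1430)
x(G, F) = 3 (x(G, F) = 2 + 1 = 3)
x(-207, 165)/(-24435) - 29793/y = 3/(-24435) - 29793/1430 = 3*(-1/24435) - 29793*1/1430 = -1/8145 - 29793/1430 = -48533083/2329470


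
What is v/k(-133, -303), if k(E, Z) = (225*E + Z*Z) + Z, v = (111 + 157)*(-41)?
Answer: -10988/61581 ≈ -0.17843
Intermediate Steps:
v = -10988 (v = 268*(-41) = -10988)
k(E, Z) = Z + Z**2 + 225*E (k(E, Z) = (225*E + Z**2) + Z = (Z**2 + 225*E) + Z = Z + Z**2 + 225*E)
v/k(-133, -303) = -10988/(-303 + (-303)**2 + 225*(-133)) = -10988/(-303 + 91809 - 29925) = -10988/61581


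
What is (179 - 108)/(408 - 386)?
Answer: 71/22 ≈ 3.2273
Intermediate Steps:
(179 - 108)/(408 - 386) = 71/22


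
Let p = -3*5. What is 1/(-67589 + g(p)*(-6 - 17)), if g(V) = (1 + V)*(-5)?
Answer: -1/69199 ≈ -1.4451e-5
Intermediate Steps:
p = -15
g(V) = -5 - 5*V
1/(-67589 + g(p)*(-6 - 17)) = 1/(-67589 + (-5 - 5*(-15))*(-6 - 17)) = 1/(-67589 + (-5 + 75)*(-23)) = 1/(-67589 + 70*(-23)) = 1/(-67589 - 1610) = 1/(-69199) = -1/69199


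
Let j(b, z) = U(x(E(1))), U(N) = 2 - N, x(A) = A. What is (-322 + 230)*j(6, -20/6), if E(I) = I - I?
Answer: -184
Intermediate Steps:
E(I) = 0
j(b, z) = 2 (j(b, z) = 2 - 1*0 = 2 + 0 = 2)
(-322 + 230)*j(6, -20/6) = (-322 + 230)*2 = -92*2 = -184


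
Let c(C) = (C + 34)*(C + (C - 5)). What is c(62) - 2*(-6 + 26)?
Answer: 11384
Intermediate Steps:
c(C) = (-5 + 2*C)*(34 + C) (c(C) = (34 + C)*(C + (-5 + C)) = (34 + C)*(-5 + 2*C) = (-5 + 2*C)*(34 + C))
c(62) - 2*(-6 + 26) = (-170 + 2*62**2 + 63*62) - 2*(-6 + 26) = (-170 + 2*3844 + 3906) - 2*20 = (-170 + 7688 + 3906) - 1*40 = 11424 - 40 = 11384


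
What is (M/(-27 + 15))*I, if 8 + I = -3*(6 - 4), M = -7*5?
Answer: -245/6 ≈ -40.833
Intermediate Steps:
M = -35
I = -14 (I = -8 - 3*(6 - 4) = -8 - 3*2 = -8 - 6 = -14)
(M/(-27 + 15))*I = (-35/(-27 + 15))*(-14) = (-35/(-12))*(-14) = -1/12*(-35)*(-14) = (35/12)*(-14) = -245/6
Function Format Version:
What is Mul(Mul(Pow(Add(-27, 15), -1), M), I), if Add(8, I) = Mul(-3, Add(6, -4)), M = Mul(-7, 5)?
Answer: Rational(-245, 6) ≈ -40.833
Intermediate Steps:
M = -35
I = -14 (I = Add(-8, Mul(-3, Add(6, -4))) = Add(-8, Mul(-3, 2)) = Add(-8, -6) = -14)
Mul(Mul(Pow(Add(-27, 15), -1), M), I) = Mul(Mul(Pow(Add(-27, 15), -1), -35), -14) = Mul(Mul(Pow(-12, -1), -35), -14) = Mul(Mul(Rational(-1, 12), -35), -14) = Mul(Rational(35, 12), -14) = Rational(-245, 6)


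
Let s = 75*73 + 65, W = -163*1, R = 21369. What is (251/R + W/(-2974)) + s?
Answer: 352079018861/63551406 ≈ 5540.1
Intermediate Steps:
W = -163
s = 5540 (s = 5475 + 65 = 5540)
(251/R + W/(-2974)) + s = (251/21369 - 163/(-2974)) + 5540 = (251*(1/21369) - 163*(-1/2974)) + 5540 = (251/21369 + 163/2974) + 5540 = 4229621/63551406 + 5540 = 352079018861/63551406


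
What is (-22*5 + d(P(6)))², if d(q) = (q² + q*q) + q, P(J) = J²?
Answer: 6340324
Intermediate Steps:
d(q) = q + 2*q² (d(q) = (q² + q²) + q = 2*q² + q = q + 2*q²)
(-22*5 + d(P(6)))² = (-22*5 + 6²*(1 + 2*6²))² = (-110 + 36*(1 + 2*36))² = (-110 + 36*(1 + 72))² = (-110 + 36*73)² = (-110 + 2628)² = 2518² = 6340324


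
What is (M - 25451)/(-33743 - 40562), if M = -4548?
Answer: 29999/74305 ≈ 0.40373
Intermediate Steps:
(M - 25451)/(-33743 - 40562) = (-4548 - 25451)/(-33743 - 40562) = -29999/(-74305) = -29999*(-1/74305) = 29999/74305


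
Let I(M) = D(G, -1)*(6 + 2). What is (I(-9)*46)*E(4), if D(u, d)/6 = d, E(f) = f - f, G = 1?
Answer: 0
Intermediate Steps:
E(f) = 0
D(u, d) = 6*d
I(M) = -48 (I(M) = (6*(-1))*(6 + 2) = -6*8 = -48)
(I(-9)*46)*E(4) = -48*46*0 = -2208*0 = 0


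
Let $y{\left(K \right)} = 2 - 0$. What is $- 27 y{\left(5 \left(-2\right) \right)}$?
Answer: $-54$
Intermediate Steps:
$y{\left(K \right)} = 2$ ($y{\left(K \right)} = 2 + 0 = 2$)
$- 27 y{\left(5 \left(-2\right) \right)} = \left(-27\right) 2 = -54$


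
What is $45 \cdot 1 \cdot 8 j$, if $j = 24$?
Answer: $8640$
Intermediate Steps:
$45 \cdot 1 \cdot 8 j = 45 \cdot 1 \cdot 8 \cdot 24 = 45 \cdot 8 \cdot 24 = 360 \cdot 24 = 8640$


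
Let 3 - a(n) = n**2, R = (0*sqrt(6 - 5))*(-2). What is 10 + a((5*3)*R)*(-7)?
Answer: -11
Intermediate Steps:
R = 0 (R = (0*sqrt(1))*(-2) = (0*1)*(-2) = 0*(-2) = 0)
a(n) = 3 - n**2
10 + a((5*3)*R)*(-7) = 10 + (3 - ((5*3)*0)**2)*(-7) = 10 + (3 - (15*0)**2)*(-7) = 10 + (3 - 1*0**2)*(-7) = 10 + (3 - 1*0)*(-7) = 10 + (3 + 0)*(-7) = 10 + 3*(-7) = 10 - 21 = -11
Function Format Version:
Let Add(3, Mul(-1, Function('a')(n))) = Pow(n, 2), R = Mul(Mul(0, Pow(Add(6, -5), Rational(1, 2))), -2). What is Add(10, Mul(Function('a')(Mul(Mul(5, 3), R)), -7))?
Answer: -11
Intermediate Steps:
R = 0 (R = Mul(Mul(0, Pow(1, Rational(1, 2))), -2) = Mul(Mul(0, 1), -2) = Mul(0, -2) = 0)
Function('a')(n) = Add(3, Mul(-1, Pow(n, 2)))
Add(10, Mul(Function('a')(Mul(Mul(5, 3), R)), -7)) = Add(10, Mul(Add(3, Mul(-1, Pow(Mul(Mul(5, 3), 0), 2))), -7)) = Add(10, Mul(Add(3, Mul(-1, Pow(Mul(15, 0), 2))), -7)) = Add(10, Mul(Add(3, Mul(-1, Pow(0, 2))), -7)) = Add(10, Mul(Add(3, Mul(-1, 0)), -7)) = Add(10, Mul(Add(3, 0), -7)) = Add(10, Mul(3, -7)) = Add(10, -21) = -11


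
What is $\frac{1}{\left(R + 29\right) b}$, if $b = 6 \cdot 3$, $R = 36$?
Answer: $\frac{1}{1170} \approx 0.0008547$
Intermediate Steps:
$b = 18$
$\frac{1}{\left(R + 29\right) b} = \frac{1}{\left(36 + 29\right) 18} = \frac{1}{65 \cdot 18} = \frac{1}{1170}$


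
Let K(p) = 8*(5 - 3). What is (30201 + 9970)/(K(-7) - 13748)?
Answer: -40171/13732 ≈ -2.9254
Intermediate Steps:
K(p) = 16 (K(p) = 8*2 = 16)
(30201 + 9970)/(K(-7) - 13748) = (30201 + 9970)/(16 - 13748) = 40171/(-13732) = 40171*(-1/13732) = -40171/13732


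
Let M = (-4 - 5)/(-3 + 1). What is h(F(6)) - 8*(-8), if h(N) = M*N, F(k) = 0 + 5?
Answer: 173/2 ≈ 86.500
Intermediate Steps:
M = 9/2 (M = -9/(-2) = -9*(-½) = 9/2 ≈ 4.5000)
F(k) = 5
h(N) = 9*N/2
h(F(6)) - 8*(-8) = (9/2)*5 - 8*(-8) = 45/2 + 64 = 173/2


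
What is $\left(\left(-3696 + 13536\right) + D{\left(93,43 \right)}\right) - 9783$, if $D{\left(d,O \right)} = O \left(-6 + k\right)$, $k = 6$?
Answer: $57$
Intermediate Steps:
$D{\left(d,O \right)} = 0$ ($D{\left(d,O \right)} = O \left(-6 + 6\right) = O 0 = 0$)
$\left(\left(-3696 + 13536\right) + D{\left(93,43 \right)}\right) - 9783 = \left(\left(-3696 + 13536\right) + 0\right) - 9783 = \left(9840 + 0\right) - 9783 = 9840 - 9783 = 57$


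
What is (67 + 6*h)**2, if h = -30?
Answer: 12769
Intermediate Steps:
(67 + 6*h)**2 = (67 + 6*(-30))**2 = (67 - 180)**2 = (-113)**2 = 12769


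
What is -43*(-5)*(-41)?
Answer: -8815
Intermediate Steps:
-43*(-5)*(-41) = 215*(-41) = -8815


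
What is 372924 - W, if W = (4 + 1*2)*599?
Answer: 369330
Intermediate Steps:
W = 3594 (W = (4 + 2)*599 = 6*599 = 3594)
372924 - W = 372924 - 1*3594 = 372924 - 3594 = 369330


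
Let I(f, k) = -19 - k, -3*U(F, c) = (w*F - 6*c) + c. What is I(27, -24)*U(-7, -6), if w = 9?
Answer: 55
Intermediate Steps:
U(F, c) = -3*F + 5*c/3 (U(F, c) = -((9*F - 6*c) + c)/3 = -((-6*c + 9*F) + c)/3 = -(-5*c + 9*F)/3 = -3*F + 5*c/3)
I(27, -24)*U(-7, -6) = (-19 - 1*(-24))*(-3*(-7) + (5/3)*(-6)) = (-19 + 24)*(21 - 10) = 5*11 = 55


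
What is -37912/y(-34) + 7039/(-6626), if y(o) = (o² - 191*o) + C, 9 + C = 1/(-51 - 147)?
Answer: -8626856477/1432084006 ≈ -6.0240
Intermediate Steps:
C = -1783/198 (C = -9 + 1/(-51 - 147) = -9 + 1/(-198) = -9 - 1/198 = -1783/198 ≈ -9.0051)
y(o) = -1783/198 + o² - 191*o (y(o) = (o² - 191*o) - 1783/198 = -1783/198 + o² - 191*o)
-37912/y(-34) + 7039/(-6626) = -37912/(-1783/198 + (-34)² - 191*(-34)) + 7039/(-6626) = -37912/(-1783/198 + 1156 + 6494) + 7039*(-1/6626) = -37912/1512917/198 - 7039/6626 = -37912*198/1512917 - 7039/6626 = -1072368/216131 - 7039/6626 = -8626856477/1432084006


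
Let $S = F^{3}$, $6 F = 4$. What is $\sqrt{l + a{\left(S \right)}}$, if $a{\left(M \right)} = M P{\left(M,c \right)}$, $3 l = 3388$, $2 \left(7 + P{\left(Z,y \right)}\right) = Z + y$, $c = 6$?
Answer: $\frac{2 \sqrt{205613}}{27} \approx 33.589$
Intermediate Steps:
$F = \frac{2}{3}$ ($F = \frac{1}{6} \cdot 4 = \frac{2}{3} \approx 0.66667$)
$P{\left(Z,y \right)} = -7 + \frac{Z}{2} + \frac{y}{2}$ ($P{\left(Z,y \right)} = -7 + \frac{Z + y}{2} = -7 + \left(\frac{Z}{2} + \frac{y}{2}\right) = -7 + \frac{Z}{2} + \frac{y}{2}$)
$S = \frac{8}{27}$ ($S = \left(\frac{2}{3}\right)^{3} = \frac{8}{27} \approx 0.2963$)
$l = \frac{3388}{3}$ ($l = \frac{1}{3} \cdot 3388 = \frac{3388}{3} \approx 1129.3$)
$a{\left(M \right)} = M \left(-4 + \frac{M}{2}\right)$ ($a{\left(M \right)} = M \left(-7 + \frac{M}{2} + \frac{1}{2} \cdot 6\right) = M \left(-7 + \frac{M}{2} + 3\right) = M \left(-4 + \frac{M}{2}\right)$)
$\sqrt{l + a{\left(S \right)}} = \sqrt{\frac{3388}{3} + \frac{1}{2} \cdot \frac{8}{27} \left(-8 + \frac{8}{27}\right)} = \sqrt{\frac{3388}{3} + \frac{1}{2} \cdot \frac{8}{27} \left(- \frac{208}{27}\right)} = \sqrt{\frac{3388}{3} - \frac{832}{729}} = \sqrt{\frac{822452}{729}} = \frac{2 \sqrt{205613}}{27}$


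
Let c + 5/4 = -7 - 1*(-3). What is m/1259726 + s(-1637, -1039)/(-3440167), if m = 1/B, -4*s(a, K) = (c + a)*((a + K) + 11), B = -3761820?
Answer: 10370043838732560691/32604956513943680880 ≈ 0.31805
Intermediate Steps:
c = -21/4 (c = -5/4 + (-7 - 1*(-3)) = -5/4 + (-7 + 3) = -5/4 - 4 = -21/4 ≈ -5.2500)
s(a, K) = -(-21/4 + a)*(11 + K + a)/4 (s(a, K) = -(-21/4 + a)*((a + K) + 11)/4 = -(-21/4 + a)*((K + a) + 11)/4 = -(-21/4 + a)*(11 + K + a)/4)
m = -1/3761820 (m = 1/(-3761820) = -1/3761820 ≈ -2.6583e-7)
m/1259726 + s(-1637, -1039)/(-3440167) = -1/3761820/1259726 + (231/16 - 23/16*(-1637) - ¼*(-1637)² + (21/16)*(-1039) - ¼*(-1039)*(-1637))/(-3440167) = -1/3761820*1/1259726 + (231/16 + 37651/16 - ¼*2679769 - 21819/16 - 1700843/4)*(-1/3440167) = -1/4738862461320 + (231/16 + 37651/16 - 2679769/4 - 21819/16 - 1700843/4)*(-1/3440167) = -1/4738862461320 - 17506385/16*(-1/3440167) = -1/4738862461320 + 17506385/55042672 = 10370043838732560691/32604956513943680880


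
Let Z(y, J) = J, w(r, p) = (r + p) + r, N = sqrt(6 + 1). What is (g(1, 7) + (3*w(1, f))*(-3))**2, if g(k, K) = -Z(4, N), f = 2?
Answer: (36 + sqrt(7))**2 ≈ 1493.5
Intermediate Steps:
N = sqrt(7) ≈ 2.6458
w(r, p) = p + 2*r (w(r, p) = (p + r) + r = p + 2*r)
g(k, K) = -sqrt(7)
(g(1, 7) + (3*w(1, f))*(-3))**2 = (-sqrt(7) + (3*(2 + 2*1))*(-3))**2 = (-sqrt(7) + (3*(2 + 2))*(-3))**2 = (-sqrt(7) + (3*4)*(-3))**2 = (-sqrt(7) + 12*(-3))**2 = (-sqrt(7) - 36)**2 = (-36 - sqrt(7))**2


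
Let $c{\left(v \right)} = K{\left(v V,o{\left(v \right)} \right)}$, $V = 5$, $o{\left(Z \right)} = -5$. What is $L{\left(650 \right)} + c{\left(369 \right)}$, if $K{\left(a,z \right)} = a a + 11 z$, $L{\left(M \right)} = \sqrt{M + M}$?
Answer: $3403970 + 10 \sqrt{13} \approx 3.404 \cdot 10^{6}$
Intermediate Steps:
$L{\left(M \right)} = \sqrt{2} \sqrt{M}$ ($L{\left(M \right)} = \sqrt{2 M} = \sqrt{2} \sqrt{M}$)
$K{\left(a,z \right)} = a^{2} + 11 z$
$c{\left(v \right)} = -55 + 25 v^{2}$ ($c{\left(v \right)} = \left(v 5\right)^{2} + 11 \left(-5\right) = \left(5 v\right)^{2} - 55 = 25 v^{2} - 55 = -55 + 25 v^{2}$)
$L{\left(650 \right)} + c{\left(369 \right)} = \sqrt{2} \sqrt{650} - \left(55 - 25 \cdot 369^{2}\right) = \sqrt{2} \cdot 5 \sqrt{26} + \left(-55 + 25 \cdot 136161\right) = 10 \sqrt{13} + \left(-55 + 3404025\right) = 10 \sqrt{13} + 3403970 = 3403970 + 10 \sqrt{13}$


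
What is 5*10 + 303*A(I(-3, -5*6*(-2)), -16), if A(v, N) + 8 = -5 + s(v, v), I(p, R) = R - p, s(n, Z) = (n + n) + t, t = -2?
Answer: 33683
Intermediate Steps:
s(n, Z) = -2 + 2*n (s(n, Z) = (n + n) - 2 = 2*n - 2 = -2 + 2*n)
A(v, N) = -15 + 2*v (A(v, N) = -8 + (-5 + (-2 + 2*v)) = -8 + (-7 + 2*v) = -15 + 2*v)
5*10 + 303*A(I(-3, -5*6*(-2)), -16) = 5*10 + 303*(-15 + 2*(-5*6*(-2) - 1*(-3))) = 50 + 303*(-15 + 2*(-30*(-2) + 3)) = 50 + 303*(-15 + 2*(60 + 3)) = 50 + 303*(-15 + 2*63) = 50 + 303*(-15 + 126) = 50 + 303*111 = 50 + 33633 = 33683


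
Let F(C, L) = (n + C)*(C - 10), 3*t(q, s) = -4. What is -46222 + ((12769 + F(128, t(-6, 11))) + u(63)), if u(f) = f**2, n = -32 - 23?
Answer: -20870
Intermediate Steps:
t(q, s) = -4/3 (t(q, s) = (1/3)*(-4) = -4/3)
n = -55
F(C, L) = (-55 + C)*(-10 + C) (F(C, L) = (-55 + C)*(C - 10) = (-55 + C)*(-10 + C))
-46222 + ((12769 + F(128, t(-6, 11))) + u(63)) = -46222 + ((12769 + (550 + 128**2 - 65*128)) + 63**2) = -46222 + ((12769 + (550 + 16384 - 8320)) + 3969) = -46222 + ((12769 + 8614) + 3969) = -46222 + (21383 + 3969) = -46222 + 25352 = -20870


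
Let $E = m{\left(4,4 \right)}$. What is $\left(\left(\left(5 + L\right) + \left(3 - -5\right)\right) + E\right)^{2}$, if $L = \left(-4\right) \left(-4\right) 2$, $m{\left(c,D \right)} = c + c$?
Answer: $2809$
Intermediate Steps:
$m{\left(c,D \right)} = 2 c$
$E = 8$ ($E = 2 \cdot 4 = 8$)
$L = 32$ ($L = 16 \cdot 2 = 32$)
$\left(\left(\left(5 + L\right) + \left(3 - -5\right)\right) + E\right)^{2} = \left(\left(\left(5 + 32\right) + \left(3 - -5\right)\right) + 8\right)^{2} = \left(\left(37 + \left(3 + 5\right)\right) + 8\right)^{2} = \left(\left(37 + 8\right) + 8\right)^{2} = \left(45 + 8\right)^{2} = 53^{2} = 2809$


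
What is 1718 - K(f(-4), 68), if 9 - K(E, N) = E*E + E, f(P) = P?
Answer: 1721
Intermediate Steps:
K(E, N) = 9 - E - E**2 (K(E, N) = 9 - (E*E + E) = 9 - (E**2 + E) = 9 - (E + E**2) = 9 + (-E - E**2) = 9 - E - E**2)
1718 - K(f(-4), 68) = 1718 - (9 - 1*(-4) - 1*(-4)**2) = 1718 - (9 + 4 - 1*16) = 1718 - (9 + 4 - 16) = 1718 - 1*(-3) = 1718 + 3 = 1721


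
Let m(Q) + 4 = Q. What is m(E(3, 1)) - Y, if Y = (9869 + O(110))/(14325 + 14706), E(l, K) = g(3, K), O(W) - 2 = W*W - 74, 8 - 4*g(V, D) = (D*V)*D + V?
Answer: -82337/19354 ≈ -4.2543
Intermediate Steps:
g(V, D) = 2 - V/4 - V*D**2/4 (g(V, D) = 2 - ((D*V)*D + V)/4 = 2 - (V*D**2 + V)/4 = 2 - (V + V*D**2)/4 = 2 + (-V/4 - V*D**2/4) = 2 - V/4 - V*D**2/4)
O(W) = -72 + W**2 (O(W) = 2 + (W*W - 74) = 2 + (W**2 - 74) = 2 + (-74 + W**2) = -72 + W**2)
E(l, K) = 5/4 - 3*K**2/4 (E(l, K) = 2 - 1/4*3 - 1/4*3*K**2 = 2 - 3/4 - 3*K**2/4 = 5/4 - 3*K**2/4)
m(Q) = -4 + Q
Y = 7299/9677 (Y = (9869 + (-72 + 110**2))/(14325 + 14706) = (9869 + (-72 + 12100))/29031 = (9869 + 12028)*(1/29031) = 21897*(1/29031) = 7299/9677 ≈ 0.75426)
m(E(3, 1)) - Y = (-4 + (5/4 - 3/4*1**2)) - 1*7299/9677 = (-4 + (5/4 - 3/4*1)) - 7299/9677 = (-4 + (5/4 - 3/4)) - 7299/9677 = (-4 + 1/2) - 7299/9677 = -7/2 - 7299/9677 = -82337/19354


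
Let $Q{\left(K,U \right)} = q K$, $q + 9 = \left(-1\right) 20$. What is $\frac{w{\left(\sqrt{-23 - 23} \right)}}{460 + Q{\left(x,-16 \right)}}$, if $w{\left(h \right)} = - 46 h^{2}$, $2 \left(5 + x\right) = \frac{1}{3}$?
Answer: $\frac{12696}{3601} \approx 3.5257$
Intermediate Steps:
$x = - \frac{29}{6}$ ($x = -5 + \frac{1}{2 \cdot 3} = -5 + \frac{1}{2} \cdot \frac{1}{3} = -5 + \frac{1}{6} = - \frac{29}{6} \approx -4.8333$)
$q = -29$ ($q = -9 - 20 = -29$)
$Q{\left(K,U \right)} = - 29 K$
$\frac{w{\left(\sqrt{-23 - 23} \right)}}{460 + Q{\left(x,-16 \right)}} = \frac{\left(-46\right) \left(\sqrt{-23 - 23}\right)^{2}}{460 - - \frac{841}{6}} = \frac{\left(-46\right) \left(\sqrt{-46}\right)^{2}}{460 + \frac{841}{6}} = \frac{\left(-46\right) \left(i \sqrt{46}\right)^{2}}{\frac{3601}{6}} = \frac{6 \left(\left(-46\right) \left(-46\right)\right)}{3601} = \frac{6}{3601} \cdot 2116 = \frac{12696}{3601}$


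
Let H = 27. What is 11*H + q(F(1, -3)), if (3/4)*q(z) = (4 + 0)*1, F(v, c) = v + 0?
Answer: 907/3 ≈ 302.33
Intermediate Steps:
F(v, c) = v
q(z) = 16/3 (q(z) = 4*((4 + 0)*1)/3 = 4*(4*1)/3 = (4/3)*4 = 16/3)
11*H + q(F(1, -3)) = 11*27 + 16/3 = 297 + 16/3 = 907/3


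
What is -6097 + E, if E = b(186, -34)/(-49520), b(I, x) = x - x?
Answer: -6097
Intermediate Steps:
b(I, x) = 0
E = 0 (E = 0/(-49520) = 0*(-1/49520) = 0)
-6097 + E = -6097 + 0 = -6097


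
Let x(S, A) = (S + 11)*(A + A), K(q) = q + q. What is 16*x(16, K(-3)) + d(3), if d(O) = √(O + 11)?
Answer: -5184 + √14 ≈ -5180.3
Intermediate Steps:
K(q) = 2*q
x(S, A) = 2*A*(11 + S) (x(S, A) = (11 + S)*(2*A) = 2*A*(11 + S))
d(O) = √(11 + O)
16*x(16, K(-3)) + d(3) = 16*(2*(2*(-3))*(11 + 16)) + √(11 + 3) = 16*(2*(-6)*27) + √14 = 16*(-324) + √14 = -5184 + √14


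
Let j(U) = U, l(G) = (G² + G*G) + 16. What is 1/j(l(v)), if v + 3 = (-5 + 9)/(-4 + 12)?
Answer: 2/57 ≈ 0.035088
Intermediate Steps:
v = -5/2 (v = -3 + (-5 + 9)/(-4 + 12) = -3 + 4/8 = -3 + 4*(⅛) = -3 + ½ = -5/2 ≈ -2.5000)
l(G) = 16 + 2*G² (l(G) = (G² + G²) + 16 = 2*G² + 16 = 16 + 2*G²)
1/j(l(v)) = 1/(16 + 2*(-5/2)²) = 1/(16 + 2*(25/4)) = 1/(16 + 25/2) = 1/(57/2) = 2/57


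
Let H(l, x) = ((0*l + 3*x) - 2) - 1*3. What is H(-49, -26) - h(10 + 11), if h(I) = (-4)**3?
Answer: -19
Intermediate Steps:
h(I) = -64
H(l, x) = -5 + 3*x (H(l, x) = ((0 + 3*x) - 2) - 3 = (3*x - 2) - 3 = (-2 + 3*x) - 3 = -5 + 3*x)
H(-49, -26) - h(10 + 11) = (-5 + 3*(-26)) - 1*(-64) = (-5 - 78) + 64 = -83 + 64 = -19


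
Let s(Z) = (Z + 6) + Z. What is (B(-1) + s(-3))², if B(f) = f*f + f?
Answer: 0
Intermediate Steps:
B(f) = f + f² (B(f) = f² + f = f + f²)
s(Z) = 6 + 2*Z (s(Z) = (6 + Z) + Z = 6 + 2*Z)
(B(-1) + s(-3))² = (-(1 - 1) + (6 + 2*(-3)))² = (-1*0 + (6 - 6))² = (0 + 0)² = 0² = 0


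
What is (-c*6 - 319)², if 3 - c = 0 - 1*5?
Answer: 134689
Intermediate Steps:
c = 8 (c = 3 - (0 - 1*5) = 3 - (0 - 5) = 3 - 1*(-5) = 3 + 5 = 8)
(-c*6 - 319)² = (-1*8*6 - 319)² = (-8*6 - 319)² = (-48 - 319)² = (-367)² = 134689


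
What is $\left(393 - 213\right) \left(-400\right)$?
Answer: $-72000$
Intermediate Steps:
$\left(393 - 213\right) \left(-400\right) = 180 \left(-400\right) = -72000$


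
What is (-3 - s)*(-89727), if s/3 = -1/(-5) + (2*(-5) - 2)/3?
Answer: -3768534/5 ≈ -7.5371e+5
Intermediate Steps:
s = -57/5 (s = 3*(-1/(-5) + (2*(-5) - 2)/3) = 3*(-1*(-1/5) + (-10 - 2)*(1/3)) = 3*(1/5 - 12*1/3) = 3*(1/5 - 4) = 3*(-19/5) = -57/5 ≈ -11.400)
(-3 - s)*(-89727) = (-3 - 1*(-57/5))*(-89727) = (-3 + 57/5)*(-89727) = (42/5)*(-89727) = -3768534/5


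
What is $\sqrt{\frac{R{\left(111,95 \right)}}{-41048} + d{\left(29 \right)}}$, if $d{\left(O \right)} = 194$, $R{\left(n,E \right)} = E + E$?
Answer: $\frac{\sqrt{20429389491}}{10262} \approx 13.928$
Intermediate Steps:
$R{\left(n,E \right)} = 2 E$
$\sqrt{\frac{R{\left(111,95 \right)}}{-41048} + d{\left(29 \right)}} = \sqrt{\frac{2 \cdot 95}{-41048} + 194} = \sqrt{190 \left(- \frac{1}{41048}\right) + 194} = \sqrt{- \frac{95}{20524} + 194} = \sqrt{\frac{3981561}{20524}} = \frac{\sqrt{20429389491}}{10262}$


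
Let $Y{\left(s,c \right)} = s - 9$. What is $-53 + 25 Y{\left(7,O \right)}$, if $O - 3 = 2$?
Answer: $-103$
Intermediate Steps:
$O = 5$ ($O = 3 + 2 = 5$)
$Y{\left(s,c \right)} = -9 + s$
$-53 + 25 Y{\left(7,O \right)} = -53 + 25 \left(-9 + 7\right) = -53 + 25 \left(-2\right) = -53 - 50 = -103$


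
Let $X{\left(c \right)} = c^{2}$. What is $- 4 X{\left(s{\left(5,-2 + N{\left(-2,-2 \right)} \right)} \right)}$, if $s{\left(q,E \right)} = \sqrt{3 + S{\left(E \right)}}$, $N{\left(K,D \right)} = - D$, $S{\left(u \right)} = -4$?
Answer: $4$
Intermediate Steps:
$s{\left(q,E \right)} = i$ ($s{\left(q,E \right)} = \sqrt{3 - 4} = \sqrt{-1} = i$)
$- 4 X{\left(s{\left(5,-2 + N{\left(-2,-2 \right)} \right)} \right)} = - 4 i^{2} = \left(-4\right) \left(-1\right) = 4$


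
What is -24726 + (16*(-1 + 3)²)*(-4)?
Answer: -24982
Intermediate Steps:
-24726 + (16*(-1 + 3)²)*(-4) = -24726 + (16*2²)*(-4) = -24726 + (16*4)*(-4) = -24726 + 64*(-4) = -24726 - 256 = -24982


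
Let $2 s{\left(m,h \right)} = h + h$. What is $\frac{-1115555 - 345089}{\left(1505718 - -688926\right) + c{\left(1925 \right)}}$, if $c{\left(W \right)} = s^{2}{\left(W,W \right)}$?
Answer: $- \frac{1460644}{5900269} \approx -0.24756$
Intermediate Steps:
$s{\left(m,h \right)} = h$ ($s{\left(m,h \right)} = \frac{h + h}{2} = \frac{2 h}{2} = h$)
$c{\left(W \right)} = W^{2}$
$\frac{-1115555 - 345089}{\left(1505718 - -688926\right) + c{\left(1925 \right)}} = \frac{-1115555 - 345089}{\left(1505718 - -688926\right) + 1925^{2}} = - \frac{1460644}{\left(1505718 + 688926\right) + 3705625} = - \frac{1460644}{2194644 + 3705625} = - \frac{1460644}{5900269}$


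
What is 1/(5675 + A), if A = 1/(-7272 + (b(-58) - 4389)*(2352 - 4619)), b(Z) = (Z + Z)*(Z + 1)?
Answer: 5046813/28640663774 ≈ 0.00017621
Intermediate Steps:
b(Z) = 2*Z*(1 + Z) (b(Z) = (2*Z)*(1 + Z) = 2*Z*(1 + Z))
A = -1/5046813 (A = 1/(-7272 + (2*(-58)*(1 - 58) - 4389)*(2352 - 4619)) = 1/(-7272 + (2*(-58)*(-57) - 4389)*(-2267)) = 1/(-7272 + (6612 - 4389)*(-2267)) = 1/(-7272 + 2223*(-2267)) = 1/(-7272 - 5039541) = 1/(-5046813) = -1/5046813 ≈ -1.9814e-7)
1/(5675 + A) = 1/(5675 - 1/5046813) = 1/(28640663774/5046813) = 5046813/28640663774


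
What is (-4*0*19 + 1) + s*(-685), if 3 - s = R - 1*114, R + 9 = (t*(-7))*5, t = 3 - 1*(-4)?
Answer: -254134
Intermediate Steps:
t = 7 (t = 3 + 4 = 7)
R = -254 (R = -9 + (7*(-7))*5 = -9 - 49*5 = -9 - 245 = -254)
s = 371 (s = 3 - (-254 - 1*114) = 3 - (-254 - 114) = 3 - 1*(-368) = 3 + 368 = 371)
(-4*0*19 + 1) + s*(-685) = (-4*0*19 + 1) + 371*(-685) = (0*19 + 1) - 254135 = (0 + 1) - 254135 = 1 - 254135 = -254134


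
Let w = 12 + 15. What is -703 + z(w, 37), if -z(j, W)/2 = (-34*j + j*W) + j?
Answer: -919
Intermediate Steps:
w = 27
z(j, W) = 66*j - 2*W*j (z(j, W) = -2*((-34*j + j*W) + j) = -2*((-34*j + W*j) + j) = -2*(-33*j + W*j) = 66*j - 2*W*j)
-703 + z(w, 37) = -703 + 2*27*(33 - 1*37) = -703 + 2*27*(33 - 37) = -703 + 2*27*(-4) = -703 - 216 = -919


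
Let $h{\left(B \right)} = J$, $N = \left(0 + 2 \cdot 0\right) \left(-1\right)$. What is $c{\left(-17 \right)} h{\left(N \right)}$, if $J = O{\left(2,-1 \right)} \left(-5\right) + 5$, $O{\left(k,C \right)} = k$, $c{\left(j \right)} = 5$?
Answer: $-25$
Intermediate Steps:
$N = 0$ ($N = \left(0 + 0\right) \left(-1\right) = 0 \left(-1\right) = 0$)
$J = -5$ ($J = 2 \left(-5\right) + 5 = -10 + 5 = -5$)
$h{\left(B \right)} = -5$
$c{\left(-17 \right)} h{\left(N \right)} = 5 \left(-5\right) = -25$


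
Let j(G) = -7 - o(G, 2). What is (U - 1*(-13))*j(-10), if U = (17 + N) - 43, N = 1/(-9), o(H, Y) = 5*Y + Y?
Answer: 2242/9 ≈ 249.11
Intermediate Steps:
o(H, Y) = 6*Y
N = -⅑ ≈ -0.11111
U = -235/9 (U = (17 - ⅑) - 43 = 152/9 - 43 = -235/9 ≈ -26.111)
j(G) = -19 (j(G) = -7 - 6*2 = -7 - 1*12 = -7 - 12 = -19)
(U - 1*(-13))*j(-10) = (-235/9 - 1*(-13))*(-19) = (-235/9 + 13)*(-19) = -118/9*(-19) = 2242/9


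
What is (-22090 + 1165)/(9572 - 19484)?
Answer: 6975/3304 ≈ 2.1111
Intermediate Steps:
(-22090 + 1165)/(9572 - 19484) = -20925/(-9912) = -20925*(-1/9912) = 6975/3304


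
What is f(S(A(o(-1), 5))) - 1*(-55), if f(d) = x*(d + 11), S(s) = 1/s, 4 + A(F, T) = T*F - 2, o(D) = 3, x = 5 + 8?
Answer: 1795/9 ≈ 199.44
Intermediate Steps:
x = 13
A(F, T) = -6 + F*T (A(F, T) = -4 + (T*F - 2) = -4 + (F*T - 2) = -4 + (-2 + F*T) = -6 + F*T)
f(d) = 143 + 13*d (f(d) = 13*(d + 11) = 13*(11 + d) = 143 + 13*d)
f(S(A(o(-1), 5))) - 1*(-55) = (143 + 13/(-6 + 3*5)) - 1*(-55) = (143 + 13/(-6 + 15)) + 55 = (143 + 13/9) + 55 = 1300/9 + 55 = 1795/9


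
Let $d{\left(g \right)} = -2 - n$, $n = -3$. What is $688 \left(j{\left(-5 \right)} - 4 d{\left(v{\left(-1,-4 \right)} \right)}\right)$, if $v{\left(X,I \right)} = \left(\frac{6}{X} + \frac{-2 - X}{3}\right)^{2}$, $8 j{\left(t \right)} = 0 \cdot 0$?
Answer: $-2752$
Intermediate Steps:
$j{\left(t \right)} = 0$ ($j{\left(t \right)} = \frac{0 \cdot 0}{8} = \frac{1}{8} \cdot 0 = 0$)
$v{\left(X,I \right)} = \left(- \frac{2}{3} + \frac{6}{X} - \frac{X}{3}\right)^{2}$ ($v{\left(X,I \right)} = \left(\frac{6}{X} + \left(-2 - X\right) \frac{1}{3}\right)^{2} = \left(\frac{6}{X} - \left(\frac{2}{3} + \frac{X}{3}\right)\right)^{2} = \left(- \frac{2}{3} + \frac{6}{X} - \frac{X}{3}\right)^{2}$)
$d{\left(g \right)} = 1$ ($d{\left(g \right)} = -2 - -3 = -2 + 3 = 1$)
$688 \left(j{\left(-5 \right)} - 4 d{\left(v{\left(-1,-4 \right)} \right)}\right) = 688 \left(0 - 4\right) = 688 \left(-4\right) = -2752$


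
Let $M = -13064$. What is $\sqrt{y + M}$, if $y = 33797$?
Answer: $\sqrt{20733} \approx 143.99$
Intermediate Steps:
$\sqrt{y + M} = \sqrt{33797 - 13064} = \sqrt{20733}$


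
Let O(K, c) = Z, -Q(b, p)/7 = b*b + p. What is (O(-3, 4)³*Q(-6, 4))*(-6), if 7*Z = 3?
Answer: 6480/49 ≈ 132.24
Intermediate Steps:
Q(b, p) = -7*p - 7*b² (Q(b, p) = -7*(b*b + p) = -7*(b² + p) = -7*(p + b²) = -7*p - 7*b²)
Z = 3/7 (Z = (⅐)*3 = 3/7 ≈ 0.42857)
O(K, c) = 3/7
(O(-3, 4)³*Q(-6, 4))*(-6) = ((3/7)³*(-7*4 - 7*(-6)²))*(-6) = (27*(-28 - 7*36)/343)*(-6) = (27*(-28 - 252)/343)*(-6) = ((27/343)*(-280))*(-6) = -1080/49*(-6) = 6480/49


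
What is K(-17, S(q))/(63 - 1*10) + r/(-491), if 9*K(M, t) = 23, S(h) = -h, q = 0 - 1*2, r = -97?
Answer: 57562/234207 ≈ 0.24577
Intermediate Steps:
q = -2 (q = 0 - 2 = -2)
K(M, t) = 23/9 (K(M, t) = (⅑)*23 = 23/9)
K(-17, S(q))/(63 - 1*10) + r/(-491) = 23/(9*(63 - 1*10)) - 97/(-491) = 23/(9*(63 - 10)) - 97*(-1/491) = (23/9)/53 + 97/491 = (23/9)*(1/53) + 97/491 = 23/477 + 97/491 = 57562/234207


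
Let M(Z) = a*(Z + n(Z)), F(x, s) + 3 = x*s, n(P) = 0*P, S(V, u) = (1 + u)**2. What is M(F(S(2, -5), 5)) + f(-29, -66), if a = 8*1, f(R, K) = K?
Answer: 550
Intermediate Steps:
a = 8
n(P) = 0
F(x, s) = -3 + s*x (F(x, s) = -3 + x*s = -3 + s*x)
M(Z) = 8*Z (M(Z) = 8*(Z + 0) = 8*Z)
M(F(S(2, -5), 5)) + f(-29, -66) = 8*(-3 + 5*(1 - 5)**2) - 66 = 8*(-3 + 5*(-4)**2) - 66 = 8*(-3 + 5*16) - 66 = 8*(-3 + 80) - 66 = 8*77 - 66 = 616 - 66 = 550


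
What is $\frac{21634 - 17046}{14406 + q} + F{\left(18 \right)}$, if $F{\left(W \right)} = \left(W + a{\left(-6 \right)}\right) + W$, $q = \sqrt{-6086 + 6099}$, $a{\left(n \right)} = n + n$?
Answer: $\frac{5046882480}{207532823} - \frac{4588 \sqrt{13}}{207532823} \approx 24.318$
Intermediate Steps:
$a{\left(n \right)} = 2 n$
$q = \sqrt{13} \approx 3.6056$
$F{\left(W \right)} = -12 + 2 W$ ($F{\left(W \right)} = \left(W + 2 \left(-6\right)\right) + W = \left(W - 12\right) + W = \left(-12 + W\right) + W = -12 + 2 W$)
$\frac{21634 - 17046}{14406 + q} + F{\left(18 \right)} = \frac{21634 - 17046}{14406 + \sqrt{13}} + \left(-12 + 2 \cdot 18\right) = \frac{4588}{14406 + \sqrt{13}} + \left(-12 + 36\right) = \frac{4588}{14406 + \sqrt{13}} + 24 = 24 + \frac{4588}{14406 + \sqrt{13}}$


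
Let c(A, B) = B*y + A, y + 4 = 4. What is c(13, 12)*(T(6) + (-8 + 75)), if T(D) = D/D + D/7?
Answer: 6266/7 ≈ 895.14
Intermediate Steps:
y = 0 (y = -4 + 4 = 0)
T(D) = 1 + D/7 (T(D) = 1 + D*(1/7) = 1 + D/7)
c(A, B) = A (c(A, B) = B*0 + A = 0 + A = A)
c(13, 12)*(T(6) + (-8 + 75)) = 13*((1 + (1/7)*6) + (-8 + 75)) = 13*((1 + 6/7) + 67) = 13*(13/7 + 67) = 13*(482/7) = 6266/7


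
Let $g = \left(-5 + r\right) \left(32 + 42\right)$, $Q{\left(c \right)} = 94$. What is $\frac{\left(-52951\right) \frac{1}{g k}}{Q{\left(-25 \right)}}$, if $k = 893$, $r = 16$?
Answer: $- \frac{52951}{68328788} \approx -0.00077494$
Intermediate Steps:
$g = 814$ ($g = \left(-5 + 16\right) \left(32 + 42\right) = 11 \cdot 74 = 814$)
$\frac{\left(-52951\right) \frac{1}{g k}}{Q{\left(-25 \right)}} = \frac{\left(-52951\right) \frac{1}{814 \cdot 893}}{94} = - \frac{52951}{726902} \cdot \frac{1}{94} = \left(-52951\right) \frac{1}{726902} \cdot \frac{1}{94} = \left(- \frac{52951}{726902}\right) \frac{1}{94} = - \frac{52951}{68328788}$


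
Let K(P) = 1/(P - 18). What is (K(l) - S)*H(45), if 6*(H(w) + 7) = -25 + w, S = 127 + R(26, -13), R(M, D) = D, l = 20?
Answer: 2497/6 ≈ 416.17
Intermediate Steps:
K(P) = 1/(-18 + P)
S = 114 (S = 127 - 13 = 114)
H(w) = -67/6 + w/6 (H(w) = -7 + (-25 + w)/6 = -7 + (-25/6 + w/6) = -67/6 + w/6)
(K(l) - S)*H(45) = (1/(-18 + 20) - 1*114)*(-67/6 + (⅙)*45) = (1/2 - 114)*(-67/6 + 15/2) = (½ - 114)*(-11/3) = -227/2*(-11/3) = 2497/6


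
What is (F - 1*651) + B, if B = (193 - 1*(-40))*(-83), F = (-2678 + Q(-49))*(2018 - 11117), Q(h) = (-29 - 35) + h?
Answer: 25375319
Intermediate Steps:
Q(h) = -64 + h
F = 25395309 (F = (-2678 + (-64 - 49))*(2018 - 11117) = (-2678 - 113)*(-9099) = -2791*(-9099) = 25395309)
B = -19339 (B = (193 + 40)*(-83) = 233*(-83) = -19339)
(F - 1*651) + B = (25395309 - 1*651) - 19339 = (25395309 - 651) - 19339 = 25394658 - 19339 = 25375319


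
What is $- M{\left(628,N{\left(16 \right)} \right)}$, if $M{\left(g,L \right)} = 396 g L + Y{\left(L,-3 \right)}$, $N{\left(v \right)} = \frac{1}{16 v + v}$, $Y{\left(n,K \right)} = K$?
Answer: $- \frac{15492}{17} \approx -911.29$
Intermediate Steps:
$N{\left(v \right)} = \frac{1}{17 v}$
$M{\left(g,L \right)} = -3 + 396 L g$ ($M{\left(g,L \right)} = 396 g L - 3 = 396 L g - 3 = -3 + 396 L g$)
$- M{\left(628,N{\left(16 \right)} \right)} = - (-3 + 396 \frac{1}{17 \cdot 16} \cdot 628) = - (-3 + 396 \cdot \frac{1}{17} \cdot \frac{1}{16} \cdot 628) = - (-3 + 396 \cdot \frac{1}{272} \cdot 628) = - (-3 + \frac{15543}{17}) = \left(-1\right) \frac{15492}{17} = - \frac{15492}{17}$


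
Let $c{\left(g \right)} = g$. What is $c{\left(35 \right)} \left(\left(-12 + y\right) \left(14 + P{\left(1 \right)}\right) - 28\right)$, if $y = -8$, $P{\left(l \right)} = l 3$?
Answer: $-12880$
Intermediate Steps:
$P{\left(l \right)} = 3 l$
$c{\left(35 \right)} \left(\left(-12 + y\right) \left(14 + P{\left(1 \right)}\right) - 28\right) = 35 \left(\left(-12 - 8\right) \left(14 + 3 \cdot 1\right) - 28\right) = 35 \left(- 20 \left(14 + 3\right) - 28\right) = 35 \left(\left(-20\right) 17 - 28\right) = 35 \left(-340 - 28\right) = 35 \left(-368\right) = -12880$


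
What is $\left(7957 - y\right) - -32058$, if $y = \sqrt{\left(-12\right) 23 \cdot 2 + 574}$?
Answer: $40015 - \sqrt{22} \approx 40010.0$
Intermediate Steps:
$y = \sqrt{22}$ ($y = \sqrt{\left(-276\right) 2 + 574} = \sqrt{-552 + 574} = \sqrt{22} \approx 4.6904$)
$\left(7957 - y\right) - -32058 = \left(7957 - \sqrt{22}\right) - -32058 = \left(7957 - \sqrt{22}\right) + 32058 = 40015 - \sqrt{22}$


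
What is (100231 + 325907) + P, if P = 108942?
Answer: 535080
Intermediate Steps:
(100231 + 325907) + P = (100231 + 325907) + 108942 = 426138 + 108942 = 535080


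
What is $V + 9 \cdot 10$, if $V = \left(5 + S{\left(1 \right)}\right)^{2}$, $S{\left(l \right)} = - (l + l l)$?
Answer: $99$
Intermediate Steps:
$S{\left(l \right)} = - l - l^{2}$ ($S{\left(l \right)} = - (l + l^{2}) = - l - l^{2}$)
$V = 9$ ($V = \left(5 - 1 \left(1 + 1\right)\right)^{2} = \left(5 - 1 \cdot 2\right)^{2} = \left(5 - 2\right)^{2} = 3^{2} = 9$)
$V + 9 \cdot 10 = 9 + 9 \cdot 10 = 9 + 90 = 99$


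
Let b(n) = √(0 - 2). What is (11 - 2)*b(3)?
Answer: 9*I*√2 ≈ 12.728*I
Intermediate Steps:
b(n) = I*√2 (b(n) = √(-2) = I*√2)
(11 - 2)*b(3) = (11 - 2)*(I*√2) = 9*(I*√2) = 9*I*√2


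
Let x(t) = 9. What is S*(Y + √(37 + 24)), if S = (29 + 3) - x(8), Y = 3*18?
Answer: 1242 + 23*√61 ≈ 1421.6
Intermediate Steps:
Y = 54
S = 23 (S = (29 + 3) - 1*9 = 32 - 9 = 23)
S*(Y + √(37 + 24)) = 23*(54 + √(37 + 24)) = 23*(54 + √61) = 1242 + 23*√61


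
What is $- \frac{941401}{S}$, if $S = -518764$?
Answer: $\frac{941401}{518764} \approx 1.8147$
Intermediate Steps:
$- \frac{941401}{S} = - \frac{941401}{-518764} = \left(-941401\right) \left(- \frac{1}{518764}\right) = \frac{941401}{518764}$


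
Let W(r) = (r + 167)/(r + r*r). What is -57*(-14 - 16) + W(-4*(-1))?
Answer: 34371/20 ≈ 1718.6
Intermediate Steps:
W(r) = (167 + r)/(r + r²)
-57*(-14 - 16) + W(-4*(-1)) = -57*(-14 - 16) + (167 - 4*(-1))/(((-4*(-1)))*(1 - 4*(-1))) = -57*(-30) + (167 + 4)/(4*(1 + 4)) = 1710 + (¼)*171/5 = 1710 + (¼)*(⅕)*171 = 1710 + 171/20 = 34371/20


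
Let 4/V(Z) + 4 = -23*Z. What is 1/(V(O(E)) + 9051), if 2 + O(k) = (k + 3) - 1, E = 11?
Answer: 257/2326103 ≈ 0.00011049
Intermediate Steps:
O(k) = k (O(k) = -2 + ((k + 3) - 1) = -2 + ((3 + k) - 1) = -2 + (2 + k) = k)
V(Z) = 4/(-4 - 23*Z)
1/(V(O(E)) + 9051) = 1/(-4/(4 + 23*11) + 9051) = 1/(-4/(4 + 253) + 9051) = 1/(-4/257 + 9051) = 1/(2326103/257) = 257/2326103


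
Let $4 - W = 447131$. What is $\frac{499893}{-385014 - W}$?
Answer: $\frac{499893}{62113} \approx 8.0481$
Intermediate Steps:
$W = -447127$ ($W = 4 - 447131 = -447127$)
$\frac{499893}{-385014 - W} = \frac{499893}{-385014 - -447127} = \frac{499893}{-385014 + 447127} = \frac{499893}{62113}$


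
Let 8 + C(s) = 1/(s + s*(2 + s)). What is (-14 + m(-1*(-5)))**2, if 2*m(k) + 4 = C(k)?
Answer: 2556801/6400 ≈ 399.50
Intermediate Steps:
C(s) = -8 + 1/(s + s*(2 + s))
m(k) = -2 + (1 - 24*k - 8*k**2)/(2*k*(3 + k)) (m(k) = -2 + ((1 - 24*k - 8*k**2)/(k*(3 + k)))/2 = -2 + (1 - 24*k - 8*k**2)/(2*k*(3 + k)))
(-14 + m(-1*(-5)))**2 = (-14 + (1 - (-36)*(-5) - 12*(-1*(-5))**2)/(2*((-1*(-5)))*(3 - 1*(-5))))**2 = (-14 + (1/2)*(1 - 36*5 - 12*5**2)/(5*(3 + 5)))**2 = (-14 + (1/2)*(1/5)*(1 - 180 - 12*25)/8)**2 = (-14 + (1/2)*(1/5)*(1/8)*(1 - 180 - 300))**2 = (-14 + (1/2)*(1/5)*(1/8)*(-479))**2 = (-14 - 479/80)**2 = (-1599/80)**2 = 2556801/6400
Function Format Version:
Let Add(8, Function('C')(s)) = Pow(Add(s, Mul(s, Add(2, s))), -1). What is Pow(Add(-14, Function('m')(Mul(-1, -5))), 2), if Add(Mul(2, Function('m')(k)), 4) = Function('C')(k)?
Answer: Rational(2556801, 6400) ≈ 399.50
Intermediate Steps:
Function('C')(s) = Add(-8, Pow(Add(s, Mul(s, Add(2, s))), -1))
Function('m')(k) = Add(-2, Mul(Rational(1, 2), Pow(k, -1), Pow(Add(3, k), -1), Add(1, Mul(-24, k), Mul(-8, Pow(k, 2))))) (Function('m')(k) = Add(-2, Mul(Rational(1, 2), Mul(Pow(k, -1), Pow(Add(3, k), -1), Add(1, Mul(-24, k), Mul(-8, Pow(k, 2)))))) = Add(-2, Mul(Rational(1, 2), Pow(k, -1), Pow(Add(3, k), -1), Add(1, Mul(-24, k), Mul(-8, Pow(k, 2))))))
Pow(Add(-14, Function('m')(Mul(-1, -5))), 2) = Pow(Add(-14, Mul(Rational(1, 2), Pow(Mul(-1, -5), -1), Pow(Add(3, Mul(-1, -5)), -1), Add(1, Mul(-36, Mul(-1, -5)), Mul(-12, Pow(Mul(-1, -5), 2))))), 2) = Pow(Add(-14, Mul(Rational(1, 2), Pow(5, -1), Pow(Add(3, 5), -1), Add(1, Mul(-36, 5), Mul(-12, Pow(5, 2))))), 2) = Pow(Add(-14, Mul(Rational(1, 2), Rational(1, 5), Pow(8, -1), Add(1, -180, Mul(-12, 25)))), 2) = Pow(Add(-14, Mul(Rational(1, 2), Rational(1, 5), Rational(1, 8), Add(1, -180, -300))), 2) = Pow(Add(-14, Mul(Rational(1, 2), Rational(1, 5), Rational(1, 8), -479)), 2) = Pow(Add(-14, Rational(-479, 80)), 2) = Pow(Rational(-1599, 80), 2) = Rational(2556801, 6400)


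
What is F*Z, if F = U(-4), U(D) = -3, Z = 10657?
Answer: -31971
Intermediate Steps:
F = -3
F*Z = -3*10657 = -31971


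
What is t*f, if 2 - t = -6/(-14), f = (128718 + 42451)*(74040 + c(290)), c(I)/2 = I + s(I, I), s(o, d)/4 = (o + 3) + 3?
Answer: 144957548692/7 ≈ 2.0708e+10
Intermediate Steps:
s(o, d) = 24 + 4*o (s(o, d) = 4*((o + 3) + 3) = 4*((3 + o) + 3) = 4*(6 + o) = 24 + 4*o)
c(I) = 48 + 10*I (c(I) = 2*(I + (24 + 4*I)) = 2*(24 + 5*I) = 48 + 10*I)
f = 13177958972 (f = (128718 + 42451)*(74040 + (48 + 10*290)) = 171169*(74040 + (48 + 2900)) = 171169*(74040 + 2948) = 171169*76988 = 13177958972)
t = 11/7 (t = 2 - (-6)/(-14) = 2 - (-6)*(-1)/14 = 2 - 1*3/7 = 2 - 3/7 = 11/7 ≈ 1.5714)
t*f = (11/7)*13177958972 = 144957548692/7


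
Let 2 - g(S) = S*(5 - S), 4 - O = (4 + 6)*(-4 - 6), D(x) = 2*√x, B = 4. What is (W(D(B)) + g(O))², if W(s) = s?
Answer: 106131204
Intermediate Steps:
O = 104 (O = 4 - (4 + 6)*(-4 - 6) = 4 - 10*(-10) = 4 - 1*(-100) = 4 + 100 = 104)
g(S) = 2 - S*(5 - S)
(W(D(B)) + g(O))² = (2*√4 + (2 + 104² - 5*104))² = (2*2 + (2 + 10816 - 520))² = (4 + 10298)² = 10302² = 106131204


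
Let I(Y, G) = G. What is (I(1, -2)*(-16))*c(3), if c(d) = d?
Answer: 96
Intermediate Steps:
(I(1, -2)*(-16))*c(3) = -2*(-16)*3 = 32*3 = 96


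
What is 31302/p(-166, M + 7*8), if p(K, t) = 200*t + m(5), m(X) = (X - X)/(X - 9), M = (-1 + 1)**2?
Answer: 15651/5600 ≈ 2.7948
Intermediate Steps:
M = 0 (M = 0**2 = 0)
m(X) = 0 (m(X) = 0/(-9 + X) = 0)
p(K, t) = 200*t (p(K, t) = 200*t + 0 = 200*t)
31302/p(-166, M + 7*8) = 31302/((200*(0 + 7*8))) = 31302/((200*(0 + 56))) = 31302/((200*56)) = 31302/11200 = 31302*(1/11200) = 15651/5600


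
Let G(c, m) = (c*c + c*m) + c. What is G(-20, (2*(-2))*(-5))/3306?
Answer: -10/1653 ≈ -0.0060496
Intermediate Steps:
G(c, m) = c + c² + c*m (G(c, m) = (c² + c*m) + c = c + c² + c*m)
G(-20, (2*(-2))*(-5))/3306 = -20*(1 - 20 + (2*(-2))*(-5))/3306 = -20*(1 - 20 - 4*(-5))*(1/3306) = -20*(1 - 20 + 20)*(1/3306) = -20*1*(1/3306) = -20*1/3306 = -10/1653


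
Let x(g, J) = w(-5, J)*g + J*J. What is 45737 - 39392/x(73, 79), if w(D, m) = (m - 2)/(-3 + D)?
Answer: 2026154123/44307 ≈ 45730.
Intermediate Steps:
w(D, m) = (-2 + m)/(-3 + D)
x(g, J) = J² + g*(¼ - J/8) (x(g, J) = ((-2 + J)/(-3 - 5))*g + J*J = ((-2 + J)/(-8))*g + J² = (-(-2 + J)/8)*g + J² = (¼ - J/8)*g + J² = g*(¼ - J/8) + J² = J² + g*(¼ - J/8))
45737 - 39392/x(73, 79) = 45737 - 39392/(79² - ⅛*73*(-2 + 79)) = 45737 - 39392/(6241 - ⅛*73*77) = 45737 - 39392/(6241 - 5621/8) = 45737 - 39392/44307/8 = 45737 - 39392*8/44307 = 45737 - 315136/44307 = 2026154123/44307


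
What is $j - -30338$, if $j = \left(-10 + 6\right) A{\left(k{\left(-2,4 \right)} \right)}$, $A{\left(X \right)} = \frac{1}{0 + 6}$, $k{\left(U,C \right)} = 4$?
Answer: $\frac{91012}{3} \approx 30337.0$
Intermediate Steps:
$A{\left(X \right)} = \frac{1}{6}$
$j = - \frac{2}{3}$ ($j = \left(-10 + 6\right) \frac{1}{6} = \left(-4\right) \frac{1}{6} = - \frac{2}{3} \approx -0.66667$)
$j - -30338 = - \frac{2}{3} - -30338 = - \frac{2}{3} + 30338 = \frac{91012}{3}$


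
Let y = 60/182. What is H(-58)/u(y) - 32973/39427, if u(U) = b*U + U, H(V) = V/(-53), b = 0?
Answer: 77834318/31344465 ≈ 2.4832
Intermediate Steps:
y = 30/91 (y = 60*(1/182) = 30/91 ≈ 0.32967)
H(V) = -V/53 (H(V) = V*(-1/53) = -V/53)
u(U) = U (u(U) = 0*U + U = 0 + U = U)
H(-58)/u(y) - 32973/39427 = (-1/53*(-58))/(30/91) - 32973/39427 = (58/53)*(91/30) - 32973*1/39427 = 2639/795 - 32973/39427 = 77834318/31344465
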